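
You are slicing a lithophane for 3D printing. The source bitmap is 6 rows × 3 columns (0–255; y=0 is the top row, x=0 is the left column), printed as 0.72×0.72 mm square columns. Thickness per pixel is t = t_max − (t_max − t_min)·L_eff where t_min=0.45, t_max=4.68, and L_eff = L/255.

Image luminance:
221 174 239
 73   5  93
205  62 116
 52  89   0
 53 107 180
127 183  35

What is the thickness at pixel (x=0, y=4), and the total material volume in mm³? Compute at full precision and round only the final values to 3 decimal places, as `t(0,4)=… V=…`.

span = t_max - t_min = 4.68 - 0.45 = 4.230
L(0,4) = 53, L_eff = 53/255 = 0.207843
t(0,4) = 4.68 - 4.230·0.207843 = 3.801
Σt over all 6·3 pixels = 216033/4250 ≈ 50.8312941
V = pitch²·Σt = 0.72²·216033/4250 = 26.351

t(0,4)=3.801 V=26.351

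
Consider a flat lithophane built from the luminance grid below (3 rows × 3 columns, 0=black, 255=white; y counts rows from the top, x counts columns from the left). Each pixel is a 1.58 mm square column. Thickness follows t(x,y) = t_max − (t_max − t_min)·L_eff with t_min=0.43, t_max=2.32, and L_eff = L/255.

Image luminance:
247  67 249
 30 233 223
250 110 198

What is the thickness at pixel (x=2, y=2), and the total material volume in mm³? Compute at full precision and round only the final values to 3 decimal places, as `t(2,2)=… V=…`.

t(2,2)=0.852 V=22.391

span = t_max - t_min = 2.32 - 0.43 = 1.890
L(2,2) = 198, L_eff = 198/255 = 0.776471
t(2,2) = 2.32 - 1.890·0.776471 = 0.852
Σt over all 3·3 pixels = 76239/8500 ≈ 8.9692941
V = pitch²·Σt = 1.58²·76239/8500 = 22.391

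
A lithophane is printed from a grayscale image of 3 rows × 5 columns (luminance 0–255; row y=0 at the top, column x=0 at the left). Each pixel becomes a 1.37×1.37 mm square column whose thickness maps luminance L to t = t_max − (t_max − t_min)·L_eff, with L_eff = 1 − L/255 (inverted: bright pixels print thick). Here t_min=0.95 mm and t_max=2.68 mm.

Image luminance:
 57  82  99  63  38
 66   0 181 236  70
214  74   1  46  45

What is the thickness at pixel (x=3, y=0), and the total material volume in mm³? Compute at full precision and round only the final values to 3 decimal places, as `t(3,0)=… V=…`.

span = t_max - t_min = 2.68 - 0.95 = 1.730
L(3,0) = 63, L_eff = 1 - 63/255 = 0.752941 (inverted)
t(3,0) = 2.68 - 1.730·0.752941 = 1.377
Σt over all 3·5 pixels = 194477/8500 ≈ 22.8796471
V = pitch²·Σt = 1.37²·194477/8500 = 42.943

t(3,0)=1.377 V=42.943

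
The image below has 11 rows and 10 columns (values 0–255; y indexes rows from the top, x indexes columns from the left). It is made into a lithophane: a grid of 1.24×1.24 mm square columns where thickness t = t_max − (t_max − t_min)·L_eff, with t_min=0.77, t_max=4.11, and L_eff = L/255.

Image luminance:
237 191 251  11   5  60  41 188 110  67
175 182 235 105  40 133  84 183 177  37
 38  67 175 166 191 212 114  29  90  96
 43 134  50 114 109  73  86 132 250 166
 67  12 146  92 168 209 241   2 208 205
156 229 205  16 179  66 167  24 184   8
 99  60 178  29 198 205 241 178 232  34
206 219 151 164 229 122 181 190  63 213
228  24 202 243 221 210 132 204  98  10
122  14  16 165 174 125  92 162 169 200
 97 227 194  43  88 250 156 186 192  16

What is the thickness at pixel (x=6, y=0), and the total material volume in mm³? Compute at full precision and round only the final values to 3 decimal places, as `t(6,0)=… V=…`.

t(6,0)=3.573 V=395.412

span = t_max - t_min = 4.11 - 0.77 = 3.340
L(6,0) = 41, L_eff = 41/255 = 0.160784
t(6,0) = 4.11 - 3.340·0.160784 = 3.573
Σt over all 11·10 pixels = 546469/2125 ≈ 257.1618824
V = pitch²·Σt = 1.24²·546469/2125 = 395.412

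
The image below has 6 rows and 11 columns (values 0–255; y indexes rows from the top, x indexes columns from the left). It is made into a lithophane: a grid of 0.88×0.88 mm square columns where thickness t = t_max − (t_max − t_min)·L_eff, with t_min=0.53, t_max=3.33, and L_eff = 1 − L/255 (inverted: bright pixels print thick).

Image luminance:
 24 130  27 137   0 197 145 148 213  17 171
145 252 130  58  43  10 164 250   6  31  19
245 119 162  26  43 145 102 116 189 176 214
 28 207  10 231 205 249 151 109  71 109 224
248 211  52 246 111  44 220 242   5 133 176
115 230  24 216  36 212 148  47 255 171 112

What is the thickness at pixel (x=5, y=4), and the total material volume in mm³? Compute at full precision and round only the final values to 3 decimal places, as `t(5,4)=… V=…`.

span = t_max - t_min = 3.33 - 0.53 = 2.800
L(5,4) = 44, L_eff = 1 - 44/255 = 0.827451 (inverted)
t(5,4) = 3.33 - 2.800·0.827451 = 1.013
Σt over all 6·11 pixels = 66571/510 ≈ 130.5313725
V = pitch²·Σt = 0.88²·66571/510 = 101.083

t(5,4)=1.013 V=101.083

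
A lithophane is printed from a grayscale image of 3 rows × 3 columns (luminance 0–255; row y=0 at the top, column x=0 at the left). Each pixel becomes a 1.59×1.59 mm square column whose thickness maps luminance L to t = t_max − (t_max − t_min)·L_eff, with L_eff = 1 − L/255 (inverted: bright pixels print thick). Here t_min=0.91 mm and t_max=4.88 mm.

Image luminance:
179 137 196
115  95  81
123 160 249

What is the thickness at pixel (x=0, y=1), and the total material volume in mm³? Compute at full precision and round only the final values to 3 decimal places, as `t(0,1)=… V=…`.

span = t_max - t_min = 4.88 - 0.91 = 3.970
L(0,1) = 115, L_eff = 1 - 115/255 = 0.549020 (inverted)
t(0,1) = 4.88 - 3.970·0.549020 = 2.700
Σt over all 3·3 pixels = 12314/425 ≈ 28.9741176
V = pitch²·Σt = 1.59²·12314/425 = 73.249

t(0,1)=2.700 V=73.249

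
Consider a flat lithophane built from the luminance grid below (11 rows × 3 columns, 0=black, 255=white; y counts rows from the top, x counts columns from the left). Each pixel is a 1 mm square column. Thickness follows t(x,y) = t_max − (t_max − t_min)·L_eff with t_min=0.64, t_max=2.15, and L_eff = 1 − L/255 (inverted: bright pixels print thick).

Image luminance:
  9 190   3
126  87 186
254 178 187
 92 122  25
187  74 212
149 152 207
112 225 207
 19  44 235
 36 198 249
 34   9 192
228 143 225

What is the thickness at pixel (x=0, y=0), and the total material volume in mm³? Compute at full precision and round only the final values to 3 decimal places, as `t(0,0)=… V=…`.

span = t_max - t_min = 2.15 - 0.64 = 1.510
L(0,0) = 9, L_eff = 1 - 9/255 = 0.964706 (inverted)
t(0,0) = 2.15 - 1.510·0.964706 = 0.693
Σt over all 11·3 pixels = 102713/2125 ≈ 48.3355294
V = pitch²·Σt = 1²·102713/2125 = 48.336

t(0,0)=0.693 V=48.336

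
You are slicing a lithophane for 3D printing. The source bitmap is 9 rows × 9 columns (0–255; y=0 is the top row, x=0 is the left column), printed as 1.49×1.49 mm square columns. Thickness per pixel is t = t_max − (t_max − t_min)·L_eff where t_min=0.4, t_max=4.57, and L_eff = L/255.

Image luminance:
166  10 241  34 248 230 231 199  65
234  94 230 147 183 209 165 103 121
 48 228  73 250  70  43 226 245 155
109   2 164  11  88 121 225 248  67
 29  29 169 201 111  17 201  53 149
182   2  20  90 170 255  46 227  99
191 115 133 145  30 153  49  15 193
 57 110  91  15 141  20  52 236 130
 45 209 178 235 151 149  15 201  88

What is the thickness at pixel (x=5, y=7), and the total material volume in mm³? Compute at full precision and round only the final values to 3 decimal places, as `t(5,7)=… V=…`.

span = t_max - t_min = 4.57 - 0.4 = 4.170
L(5,7) = 20, L_eff = 20/255 = 0.078431
t(5,7) = 4.57 - 4.170·0.078431 = 4.243
Σt over all 9·9 pixels = 67589/340 ≈ 198.7911765
V = pitch²·Σt = 1.49²·67589/340 = 441.336

t(5,7)=4.243 V=441.336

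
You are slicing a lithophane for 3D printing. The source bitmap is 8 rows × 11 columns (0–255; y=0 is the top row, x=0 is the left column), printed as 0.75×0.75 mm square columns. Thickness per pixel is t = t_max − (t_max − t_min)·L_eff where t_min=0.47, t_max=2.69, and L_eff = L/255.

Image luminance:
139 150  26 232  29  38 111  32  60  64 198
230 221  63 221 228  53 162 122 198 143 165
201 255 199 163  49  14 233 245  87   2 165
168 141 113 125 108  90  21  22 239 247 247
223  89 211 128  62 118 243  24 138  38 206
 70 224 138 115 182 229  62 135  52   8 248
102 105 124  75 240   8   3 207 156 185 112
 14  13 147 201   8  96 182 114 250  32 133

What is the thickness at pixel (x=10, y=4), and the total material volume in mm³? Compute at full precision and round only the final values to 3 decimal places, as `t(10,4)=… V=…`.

t(10,4)=0.897 V=76.991

span = t_max - t_min = 2.69 - 0.47 = 2.220
L(10,4) = 206, L_eff = 206/255 = 0.807843
t(10,4) = 2.69 - 2.220·0.807843 = 0.897
Σt over all 8·11 pixels = 581707/4250 ≈ 136.8722353
V = pitch²·Σt = 0.75²·581707/4250 = 76.991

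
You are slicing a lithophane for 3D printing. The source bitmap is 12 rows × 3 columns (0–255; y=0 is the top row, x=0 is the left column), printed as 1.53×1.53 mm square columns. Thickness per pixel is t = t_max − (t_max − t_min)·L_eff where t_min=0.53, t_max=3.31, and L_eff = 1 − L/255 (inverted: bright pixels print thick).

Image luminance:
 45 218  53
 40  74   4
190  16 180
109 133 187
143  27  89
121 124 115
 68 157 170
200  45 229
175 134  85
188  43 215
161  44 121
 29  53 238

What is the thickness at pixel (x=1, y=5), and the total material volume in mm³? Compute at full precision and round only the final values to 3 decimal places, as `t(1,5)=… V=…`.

t(1,5)=1.882 V=152.437

span = t_max - t_min = 3.31 - 0.53 = 2.780
L(1,5) = 124, L_eff = 1 - 124/255 = 0.513725 (inverted)
t(1,5) = 3.31 - 2.780·0.513725 = 1.882
Σt over all 12·3 pixels = 830267/12750 ≈ 65.1189804
V = pitch²·Σt = 1.53²·830267/12750 = 152.437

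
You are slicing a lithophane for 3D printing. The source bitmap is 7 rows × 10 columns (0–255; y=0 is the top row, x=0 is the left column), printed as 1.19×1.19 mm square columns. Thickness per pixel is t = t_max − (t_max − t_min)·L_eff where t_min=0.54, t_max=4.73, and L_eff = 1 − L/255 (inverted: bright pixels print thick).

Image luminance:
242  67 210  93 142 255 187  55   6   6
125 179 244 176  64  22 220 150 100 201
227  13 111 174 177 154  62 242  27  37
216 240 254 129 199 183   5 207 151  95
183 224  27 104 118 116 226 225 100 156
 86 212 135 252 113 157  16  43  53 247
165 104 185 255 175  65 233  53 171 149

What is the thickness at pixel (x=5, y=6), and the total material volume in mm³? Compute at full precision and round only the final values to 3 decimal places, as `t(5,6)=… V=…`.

t(5,6)=1.608 V=286.097

span = t_max - t_min = 4.73 - 0.54 = 4.190
L(5,6) = 65, L_eff = 1 - 65/255 = 0.745098 (inverted)
t(5,6) = 4.73 - 4.190·0.745098 = 1.608
Σt over all 7·10 pixels = 1030361/5100 ≈ 202.0315686
V = pitch²·Σt = 1.19²·1030361/5100 = 286.097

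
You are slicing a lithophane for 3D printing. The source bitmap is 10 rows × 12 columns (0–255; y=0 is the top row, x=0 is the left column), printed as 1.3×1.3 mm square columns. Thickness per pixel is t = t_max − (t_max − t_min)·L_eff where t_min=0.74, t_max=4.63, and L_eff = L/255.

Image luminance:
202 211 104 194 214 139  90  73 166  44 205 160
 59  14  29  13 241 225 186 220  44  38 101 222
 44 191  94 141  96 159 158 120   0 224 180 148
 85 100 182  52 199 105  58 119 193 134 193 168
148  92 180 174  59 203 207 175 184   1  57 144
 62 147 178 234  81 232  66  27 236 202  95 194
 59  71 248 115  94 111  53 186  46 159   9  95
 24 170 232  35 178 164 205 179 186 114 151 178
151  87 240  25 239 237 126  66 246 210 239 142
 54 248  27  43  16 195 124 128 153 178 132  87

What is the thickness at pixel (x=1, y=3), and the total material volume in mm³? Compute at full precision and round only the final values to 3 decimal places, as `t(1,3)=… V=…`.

t(1,3)=3.105 V=522.089

span = t_max - t_min = 4.63 - 0.74 = 3.890
L(1,3) = 100, L_eff = 100/255 = 0.392157
t(1,3) = 4.63 - 3.890·0.392157 = 3.105
Σt over all 10·12 pixels = 262589/850 ≈ 308.9282353
V = pitch²·Σt = 1.3²·262589/850 = 522.089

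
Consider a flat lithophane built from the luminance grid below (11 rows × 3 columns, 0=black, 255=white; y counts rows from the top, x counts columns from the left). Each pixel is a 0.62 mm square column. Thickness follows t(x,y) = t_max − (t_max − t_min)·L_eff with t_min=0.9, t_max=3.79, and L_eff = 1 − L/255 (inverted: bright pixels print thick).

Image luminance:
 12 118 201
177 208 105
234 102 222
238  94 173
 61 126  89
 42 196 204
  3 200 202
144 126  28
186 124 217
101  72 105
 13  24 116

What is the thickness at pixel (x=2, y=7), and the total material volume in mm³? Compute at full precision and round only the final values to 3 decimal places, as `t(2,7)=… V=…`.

span = t_max - t_min = 3.79 - 0.9 = 2.890
L(2,7) = 28, L_eff = 1 - 28/255 = 0.890196 (inverted)
t(2,7) = 3.79 - 2.890·0.890196 = 1.217
Σt over all 11·3 pixels = 78.014
V = pitch²·Σt = 0.62²·78.014 = 29.989

t(2,7)=1.217 V=29.989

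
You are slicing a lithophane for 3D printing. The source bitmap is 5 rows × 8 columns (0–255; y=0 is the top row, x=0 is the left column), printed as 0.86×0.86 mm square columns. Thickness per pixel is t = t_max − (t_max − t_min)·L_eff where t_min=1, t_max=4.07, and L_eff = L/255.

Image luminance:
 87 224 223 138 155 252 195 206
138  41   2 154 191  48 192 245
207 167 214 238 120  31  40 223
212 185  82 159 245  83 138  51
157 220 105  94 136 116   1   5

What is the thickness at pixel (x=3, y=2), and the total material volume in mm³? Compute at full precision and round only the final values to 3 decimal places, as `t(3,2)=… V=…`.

span = t_max - t_min = 4.07 - 1 = 3.070
L(3,2) = 238, L_eff = 238/255 = 0.933333
t(3,2) = 4.07 - 3.070·0.933333 = 1.205
Σt over all 5·8 pixels = 119768/1275 ≈ 93.9356863
V = pitch²·Σt = 0.86²·119768/1275 = 69.475

t(3,2)=1.205 V=69.475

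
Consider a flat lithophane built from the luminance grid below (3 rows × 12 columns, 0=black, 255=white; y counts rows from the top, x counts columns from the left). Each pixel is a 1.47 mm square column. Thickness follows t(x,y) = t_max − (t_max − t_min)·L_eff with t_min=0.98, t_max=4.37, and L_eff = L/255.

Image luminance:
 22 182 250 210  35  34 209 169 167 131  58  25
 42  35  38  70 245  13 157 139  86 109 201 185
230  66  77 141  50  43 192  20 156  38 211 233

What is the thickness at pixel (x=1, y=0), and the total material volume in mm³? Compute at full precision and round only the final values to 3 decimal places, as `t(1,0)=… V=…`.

t(1,0)=1.950 V=217.316

span = t_max - t_min = 4.37 - 0.98 = 3.390
L(1,0) = 182, L_eff = 182/255 = 0.713725
t(1,0) = 4.37 - 3.390·0.713725 = 1.950
Σt over all 3·12 pixels = 854823/8500 ≈ 100.5674118
V = pitch²·Σt = 1.47²·854823/8500 = 217.316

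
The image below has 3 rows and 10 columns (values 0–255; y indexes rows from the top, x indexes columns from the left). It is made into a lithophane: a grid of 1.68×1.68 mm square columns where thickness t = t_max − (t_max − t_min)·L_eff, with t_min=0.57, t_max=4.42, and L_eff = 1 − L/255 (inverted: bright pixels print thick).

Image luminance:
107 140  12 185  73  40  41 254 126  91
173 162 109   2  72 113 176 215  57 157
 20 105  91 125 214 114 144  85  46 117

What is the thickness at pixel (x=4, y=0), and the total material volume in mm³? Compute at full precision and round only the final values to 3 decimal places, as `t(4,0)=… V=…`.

span = t_max - t_min = 4.42 - 0.57 = 3.850
L(4,0) = 73, L_eff = 1 - 73/255 = 0.713725 (inverted)
t(4,0) = 4.42 - 3.850·0.713725 = 1.672
Σt over all 3·10 pixels = 67.92
V = pitch²·Σt = 1.68²·67.92 = 191.697

t(4,0)=1.672 V=191.697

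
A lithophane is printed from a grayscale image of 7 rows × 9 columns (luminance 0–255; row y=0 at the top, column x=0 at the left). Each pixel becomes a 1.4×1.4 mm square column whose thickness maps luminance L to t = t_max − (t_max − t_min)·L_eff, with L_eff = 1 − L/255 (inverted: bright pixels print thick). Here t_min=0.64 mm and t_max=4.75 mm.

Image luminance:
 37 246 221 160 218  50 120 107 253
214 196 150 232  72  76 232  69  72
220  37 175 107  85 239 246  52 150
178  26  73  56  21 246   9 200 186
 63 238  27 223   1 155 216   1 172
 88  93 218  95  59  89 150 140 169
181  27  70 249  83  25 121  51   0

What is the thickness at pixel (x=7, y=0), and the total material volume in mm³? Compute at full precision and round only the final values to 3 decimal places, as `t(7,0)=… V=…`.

span = t_max - t_min = 4.75 - 0.64 = 4.110
L(7,0) = 107, L_eff = 1 - 107/255 = 0.580392 (inverted)
t(7,0) = 4.75 - 4.110·0.580392 = 2.365
Σt over all 7·9 pixels = 288703/1700 ≈ 169.8252941
V = pitch²·Σt = 1.4²·288703/1700 = 332.858

t(7,0)=2.365 V=332.858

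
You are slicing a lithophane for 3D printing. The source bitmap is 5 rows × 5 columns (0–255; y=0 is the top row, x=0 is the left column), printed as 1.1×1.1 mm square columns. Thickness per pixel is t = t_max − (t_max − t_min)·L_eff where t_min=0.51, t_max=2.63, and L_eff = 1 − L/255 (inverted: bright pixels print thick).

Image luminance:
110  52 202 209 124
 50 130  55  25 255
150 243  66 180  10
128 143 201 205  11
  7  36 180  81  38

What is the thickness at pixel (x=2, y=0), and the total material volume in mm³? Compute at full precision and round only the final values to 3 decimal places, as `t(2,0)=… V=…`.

t(2,0)=2.189 V=44.510

span = t_max - t_min = 2.63 - 0.51 = 2.120
L(2,0) = 202, L_eff = 1 - 202/255 = 0.207843 (inverted)
t(2,0) = 2.63 - 2.120·0.207843 = 2.189
Σt over all 5·5 pixels = 938017/25500 ≈ 36.7849804
V = pitch²·Σt = 1.1²·938017/25500 = 44.510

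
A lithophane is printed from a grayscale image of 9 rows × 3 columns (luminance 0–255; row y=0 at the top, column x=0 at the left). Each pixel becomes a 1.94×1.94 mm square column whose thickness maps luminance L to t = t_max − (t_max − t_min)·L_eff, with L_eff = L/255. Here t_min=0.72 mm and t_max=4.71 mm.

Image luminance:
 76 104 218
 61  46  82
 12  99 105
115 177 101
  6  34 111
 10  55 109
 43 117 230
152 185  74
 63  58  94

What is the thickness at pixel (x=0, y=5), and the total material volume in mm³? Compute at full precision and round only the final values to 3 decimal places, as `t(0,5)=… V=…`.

t(0,5)=4.554 V=329.215

span = t_max - t_min = 4.71 - 0.72 = 3.990
L(0,5) = 10, L_eff = 10/255 = 0.039216
t(0,5) = 4.71 - 3.990·0.039216 = 4.554
Σt over all 9·3 pixels = 185881/2125 ≈ 87.4734118
V = pitch²·Σt = 1.94²·185881/2125 = 329.215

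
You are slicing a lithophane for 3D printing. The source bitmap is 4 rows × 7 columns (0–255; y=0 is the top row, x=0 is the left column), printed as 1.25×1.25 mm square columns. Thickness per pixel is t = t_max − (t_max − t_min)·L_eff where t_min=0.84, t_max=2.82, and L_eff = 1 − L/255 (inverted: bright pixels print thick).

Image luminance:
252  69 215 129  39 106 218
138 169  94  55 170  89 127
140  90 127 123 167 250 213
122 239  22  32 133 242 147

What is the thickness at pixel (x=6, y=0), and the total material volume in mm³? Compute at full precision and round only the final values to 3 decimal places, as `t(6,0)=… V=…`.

t(6,0)=2.533 V=84.272

span = t_max - t_min = 2.82 - 0.84 = 1.980
L(6,0) = 218, L_eff = 1 - 218/255 = 0.145098 (inverted)
t(6,0) = 2.82 - 1.980·0.145098 = 2.533
Σt over all 4·7 pixels = 229221/4250 ≈ 53.9343529
V = pitch²·Σt = 1.25²·229221/4250 = 84.272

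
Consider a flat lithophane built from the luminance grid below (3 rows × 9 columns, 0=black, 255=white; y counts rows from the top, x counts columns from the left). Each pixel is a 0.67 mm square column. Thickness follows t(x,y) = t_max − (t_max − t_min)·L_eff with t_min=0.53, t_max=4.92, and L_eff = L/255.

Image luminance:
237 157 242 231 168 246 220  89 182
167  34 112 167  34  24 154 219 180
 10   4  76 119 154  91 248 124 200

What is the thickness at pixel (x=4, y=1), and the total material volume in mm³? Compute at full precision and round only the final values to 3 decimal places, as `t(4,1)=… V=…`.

t(4,1)=4.335 V=29.577

span = t_max - t_min = 4.92 - 0.53 = 4.390
L(4,1) = 34, L_eff = 34/255 = 0.133333
t(4,1) = 4.92 - 4.390·0.133333 = 4.335
Σt over all 3·9 pixels = 1680149/25500 ≈ 65.8881961
V = pitch²·Σt = 0.67²·1680149/25500 = 29.577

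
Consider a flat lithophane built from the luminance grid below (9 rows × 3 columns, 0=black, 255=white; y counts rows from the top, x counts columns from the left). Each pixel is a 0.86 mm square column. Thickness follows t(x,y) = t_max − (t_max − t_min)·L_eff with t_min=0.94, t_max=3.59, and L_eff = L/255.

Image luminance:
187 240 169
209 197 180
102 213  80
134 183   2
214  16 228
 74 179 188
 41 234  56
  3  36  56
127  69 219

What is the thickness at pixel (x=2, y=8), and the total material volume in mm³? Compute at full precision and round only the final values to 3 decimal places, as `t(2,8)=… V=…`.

span = t_max - t_min = 3.59 - 0.94 = 2.650
L(2,8) = 219, L_eff = 219/255 = 0.858824
t(2,8) = 3.59 - 2.650·0.858824 = 1.314
Σt over all 9·3 pixels = 20109/340 ≈ 59.1441176
V = pitch²·Σt = 0.86²·20109/340 = 43.743

t(2,8)=1.314 V=43.743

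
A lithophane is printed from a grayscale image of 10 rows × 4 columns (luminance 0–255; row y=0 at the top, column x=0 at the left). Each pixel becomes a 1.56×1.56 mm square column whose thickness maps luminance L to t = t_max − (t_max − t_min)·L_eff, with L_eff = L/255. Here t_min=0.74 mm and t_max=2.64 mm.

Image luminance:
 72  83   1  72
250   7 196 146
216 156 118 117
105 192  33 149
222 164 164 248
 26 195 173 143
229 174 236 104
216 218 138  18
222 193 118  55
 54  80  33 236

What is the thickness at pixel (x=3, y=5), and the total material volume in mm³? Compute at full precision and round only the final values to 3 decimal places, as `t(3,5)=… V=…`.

span = t_max - t_min = 2.64 - 0.74 = 1.900
L(3,5) = 143, L_eff = 143/255 = 0.560784
t(3,5) = 2.64 - 1.900·0.560784 = 1.575
Σt over all 10·4 pixels = 81706/1275 ≈ 64.0831373
V = pitch²·Σt = 1.56²·81706/1275 = 155.953

t(3,5)=1.575 V=155.953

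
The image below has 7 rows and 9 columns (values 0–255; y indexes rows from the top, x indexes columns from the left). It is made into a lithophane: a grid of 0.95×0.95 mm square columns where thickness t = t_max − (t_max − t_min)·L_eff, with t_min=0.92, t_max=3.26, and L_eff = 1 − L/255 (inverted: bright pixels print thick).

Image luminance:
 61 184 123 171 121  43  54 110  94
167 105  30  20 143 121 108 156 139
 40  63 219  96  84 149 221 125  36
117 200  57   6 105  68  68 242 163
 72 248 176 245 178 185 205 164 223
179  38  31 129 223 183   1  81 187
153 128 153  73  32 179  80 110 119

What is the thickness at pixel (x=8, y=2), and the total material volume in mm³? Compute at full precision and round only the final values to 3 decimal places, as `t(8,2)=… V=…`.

span = t_max - t_min = 3.26 - 0.92 = 2.340
L(8,2) = 36, L_eff = 1 - 36/255 = 0.858824 (inverted)
t(8,2) = 3.26 - 2.340·0.858824 = 1.250
Σt over all 7·9 pixels = 274953/2125 ≈ 129.3896471
V = pitch²·Σt = 0.95²·274953/2125 = 116.774

t(8,2)=1.250 V=116.774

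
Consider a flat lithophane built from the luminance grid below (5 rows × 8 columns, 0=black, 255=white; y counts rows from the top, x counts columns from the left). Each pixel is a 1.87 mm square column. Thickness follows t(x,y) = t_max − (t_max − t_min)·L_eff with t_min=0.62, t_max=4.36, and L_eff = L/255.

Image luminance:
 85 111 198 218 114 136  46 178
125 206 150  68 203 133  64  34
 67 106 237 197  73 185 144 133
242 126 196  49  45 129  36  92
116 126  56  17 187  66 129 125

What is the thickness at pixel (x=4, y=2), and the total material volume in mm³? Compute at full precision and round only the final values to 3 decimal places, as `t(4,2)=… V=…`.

t(4,2)=3.289 V=356.087

span = t_max - t_min = 4.36 - 0.62 = 3.740
L(4,2) = 73, L_eff = 73/255 = 0.286275
t(4,2) = 4.36 - 3.740·0.286275 = 3.289
Σt over all 5·8 pixels = 38186/375 ≈ 101.8293333
V = pitch²·Σt = 1.87²·38186/375 = 356.087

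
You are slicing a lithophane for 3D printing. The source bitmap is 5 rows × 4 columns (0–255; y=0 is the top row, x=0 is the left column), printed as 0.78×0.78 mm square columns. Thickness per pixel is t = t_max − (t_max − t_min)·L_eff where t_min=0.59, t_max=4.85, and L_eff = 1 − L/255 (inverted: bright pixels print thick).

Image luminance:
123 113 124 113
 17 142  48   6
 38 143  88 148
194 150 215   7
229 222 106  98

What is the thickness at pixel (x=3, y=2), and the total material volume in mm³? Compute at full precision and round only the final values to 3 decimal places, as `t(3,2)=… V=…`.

span = t_max - t_min = 4.85 - 0.59 = 4.260
L(3,2) = 148, L_eff = 1 - 148/255 = 0.419608 (inverted)
t(3,2) = 4.85 - 4.260·0.419608 = 3.062
Σt over all 5·4 pixels = 107577/2125 ≈ 50.6244706
V = pitch²·Σt = 0.78²·107577/2125 = 30.800

t(3,2)=3.062 V=30.800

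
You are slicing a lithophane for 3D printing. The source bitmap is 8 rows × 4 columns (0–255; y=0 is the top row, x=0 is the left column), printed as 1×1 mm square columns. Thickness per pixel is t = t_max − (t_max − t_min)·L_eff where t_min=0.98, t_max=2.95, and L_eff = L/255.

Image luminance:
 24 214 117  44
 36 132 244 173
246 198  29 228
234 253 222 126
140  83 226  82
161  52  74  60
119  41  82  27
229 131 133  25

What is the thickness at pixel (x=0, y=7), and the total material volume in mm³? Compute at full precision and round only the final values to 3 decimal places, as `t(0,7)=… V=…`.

t(0,7)=1.181 V=62.069

span = t_max - t_min = 2.95 - 0.98 = 1.970
L(0,7) = 229, L_eff = 229/255 = 0.898039
t(0,7) = 2.95 - 1.970·0.898039 = 1.181
Σt over all 8·4 pixels = 105517/1700 ≈ 62.0688235
V = pitch²·Σt = 1²·105517/1700 = 62.069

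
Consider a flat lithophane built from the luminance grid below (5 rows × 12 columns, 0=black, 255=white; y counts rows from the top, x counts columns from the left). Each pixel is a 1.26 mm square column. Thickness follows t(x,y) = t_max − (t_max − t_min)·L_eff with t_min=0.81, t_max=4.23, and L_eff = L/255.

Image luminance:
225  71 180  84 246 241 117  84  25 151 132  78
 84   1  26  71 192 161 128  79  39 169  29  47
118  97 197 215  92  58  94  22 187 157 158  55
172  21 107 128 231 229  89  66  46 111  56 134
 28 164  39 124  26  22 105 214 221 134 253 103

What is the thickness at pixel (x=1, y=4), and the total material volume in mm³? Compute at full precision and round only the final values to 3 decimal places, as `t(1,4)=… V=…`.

span = t_max - t_min = 4.23 - 0.81 = 3.420
L(1,4) = 164, L_eff = 164/255 = 0.643137
t(1,4) = 4.23 - 3.420·0.643137 = 2.030
Σt over all 5·12 pixels = 683469/4250 ≈ 160.8162353
V = pitch²·Σt = 1.26²·683469/4250 = 255.312

t(1,4)=2.030 V=255.312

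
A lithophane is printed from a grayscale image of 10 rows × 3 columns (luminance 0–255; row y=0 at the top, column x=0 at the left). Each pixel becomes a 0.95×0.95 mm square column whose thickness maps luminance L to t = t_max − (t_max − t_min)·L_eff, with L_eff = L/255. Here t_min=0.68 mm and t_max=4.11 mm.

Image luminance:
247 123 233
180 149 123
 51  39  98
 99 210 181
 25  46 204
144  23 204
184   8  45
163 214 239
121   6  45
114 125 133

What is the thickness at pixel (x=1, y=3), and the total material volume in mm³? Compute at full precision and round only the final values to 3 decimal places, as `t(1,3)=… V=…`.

span = t_max - t_min = 4.11 - 0.68 = 3.430
L(1,3) = 210, L_eff = 210/255 = 0.823529
t(1,3) = 4.11 - 3.430·0.823529 = 1.285
Σt over all 10·3 pixels = 924491/12750 ≈ 72.5090980
V = pitch²·Σt = 0.95²·924491/12750 = 65.439

t(1,3)=1.285 V=65.439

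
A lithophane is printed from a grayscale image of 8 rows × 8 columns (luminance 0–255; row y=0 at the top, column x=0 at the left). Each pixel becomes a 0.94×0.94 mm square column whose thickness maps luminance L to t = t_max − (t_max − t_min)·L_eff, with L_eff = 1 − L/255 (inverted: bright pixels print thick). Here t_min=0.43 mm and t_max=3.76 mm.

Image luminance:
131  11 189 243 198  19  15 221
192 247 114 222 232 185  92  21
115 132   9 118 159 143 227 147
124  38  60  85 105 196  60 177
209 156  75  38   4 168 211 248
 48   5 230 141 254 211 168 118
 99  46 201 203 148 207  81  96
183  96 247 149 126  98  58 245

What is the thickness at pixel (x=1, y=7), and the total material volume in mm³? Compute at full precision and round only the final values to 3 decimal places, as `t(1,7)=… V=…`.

t(1,7)=1.684 V=125.789

span = t_max - t_min = 3.76 - 0.43 = 3.330
L(1,7) = 96, L_eff = 1 - 96/255 = 0.623529 (inverted)
t(1,7) = 3.76 - 3.330·0.623529 = 1.684
Σt over all 8·8 pixels = 605027/4250 ≈ 142.3592941
V = pitch²·Σt = 0.94²·605027/4250 = 125.789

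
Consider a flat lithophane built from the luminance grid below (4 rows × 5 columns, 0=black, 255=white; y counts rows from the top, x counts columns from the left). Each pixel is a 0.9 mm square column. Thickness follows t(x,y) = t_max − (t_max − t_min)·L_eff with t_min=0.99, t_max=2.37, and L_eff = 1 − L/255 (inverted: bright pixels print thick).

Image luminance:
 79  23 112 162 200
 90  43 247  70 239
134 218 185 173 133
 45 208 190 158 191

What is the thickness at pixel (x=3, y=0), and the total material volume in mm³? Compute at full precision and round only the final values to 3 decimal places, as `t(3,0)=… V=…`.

t(3,0)=1.867 V=28.750

span = t_max - t_min = 2.37 - 0.99 = 1.380
L(3,0) = 162, L_eff = 1 - 162/255 = 0.364706 (inverted)
t(3,0) = 2.37 - 1.380·0.364706 = 1.867
Σt over all 4·5 pixels = 3017/85 ≈ 35.4941176
V = pitch²·Σt = 0.9²·3017/85 = 28.750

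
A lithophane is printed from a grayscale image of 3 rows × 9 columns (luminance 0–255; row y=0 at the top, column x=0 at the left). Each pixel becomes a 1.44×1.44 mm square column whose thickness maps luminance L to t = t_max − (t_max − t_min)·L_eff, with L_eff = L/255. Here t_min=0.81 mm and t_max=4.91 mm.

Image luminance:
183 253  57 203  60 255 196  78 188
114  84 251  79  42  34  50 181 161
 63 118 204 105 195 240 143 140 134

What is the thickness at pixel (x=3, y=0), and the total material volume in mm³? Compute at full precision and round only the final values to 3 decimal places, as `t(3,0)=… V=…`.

span = t_max - t_min = 4.91 - 0.81 = 4.100
L(3,0) = 203, L_eff = 203/255 = 0.796078
t(3,0) = 4.91 - 4.100·0.796078 = 1.646
Σt over all 3·9 pixels = 72721/1020 ≈ 71.2950980
V = pitch²·Σt = 1.44²·72721/1020 = 147.838

t(3,0)=1.646 V=147.838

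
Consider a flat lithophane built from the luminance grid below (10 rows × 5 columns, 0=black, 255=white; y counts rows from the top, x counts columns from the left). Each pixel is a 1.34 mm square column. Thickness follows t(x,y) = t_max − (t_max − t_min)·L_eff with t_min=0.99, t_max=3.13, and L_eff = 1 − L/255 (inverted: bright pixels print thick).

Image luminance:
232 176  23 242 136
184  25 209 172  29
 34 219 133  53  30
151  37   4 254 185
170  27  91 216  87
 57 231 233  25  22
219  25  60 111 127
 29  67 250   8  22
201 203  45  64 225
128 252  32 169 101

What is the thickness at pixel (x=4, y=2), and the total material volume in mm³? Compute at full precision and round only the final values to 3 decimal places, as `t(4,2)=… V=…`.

t(4,2)=1.242 V=179.673

span = t_max - t_min = 3.13 - 0.99 = 2.140
L(4,2) = 30, L_eff = 1 - 30/255 = 0.882353 (inverted)
t(4,2) = 3.13 - 2.140·0.882353 = 1.242
Σt over all 10·5 pixels = 25516/255 ≈ 100.0627451
V = pitch²·Σt = 1.34²·25516/255 = 179.673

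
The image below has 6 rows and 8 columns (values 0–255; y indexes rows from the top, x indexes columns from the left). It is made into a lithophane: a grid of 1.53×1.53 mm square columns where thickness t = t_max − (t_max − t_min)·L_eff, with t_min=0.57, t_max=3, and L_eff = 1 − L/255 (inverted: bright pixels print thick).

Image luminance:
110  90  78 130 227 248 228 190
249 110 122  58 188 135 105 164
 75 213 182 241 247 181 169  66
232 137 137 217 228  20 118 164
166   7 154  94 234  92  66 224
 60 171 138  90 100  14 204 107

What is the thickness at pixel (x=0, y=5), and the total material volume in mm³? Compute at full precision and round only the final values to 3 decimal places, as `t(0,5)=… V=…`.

t(0,5)=1.142 V=219.753

span = t_max - t_min = 3 - 0.57 = 2.430
L(0,5) = 60, L_eff = 1 - 60/255 = 0.764706 (inverted)
t(0,5) = 3 - 2.430·0.764706 = 1.142
Σt over all 6·8 pixels = 39897/425 ≈ 93.8752941
V = pitch²·Σt = 1.53²·39897/425 = 219.753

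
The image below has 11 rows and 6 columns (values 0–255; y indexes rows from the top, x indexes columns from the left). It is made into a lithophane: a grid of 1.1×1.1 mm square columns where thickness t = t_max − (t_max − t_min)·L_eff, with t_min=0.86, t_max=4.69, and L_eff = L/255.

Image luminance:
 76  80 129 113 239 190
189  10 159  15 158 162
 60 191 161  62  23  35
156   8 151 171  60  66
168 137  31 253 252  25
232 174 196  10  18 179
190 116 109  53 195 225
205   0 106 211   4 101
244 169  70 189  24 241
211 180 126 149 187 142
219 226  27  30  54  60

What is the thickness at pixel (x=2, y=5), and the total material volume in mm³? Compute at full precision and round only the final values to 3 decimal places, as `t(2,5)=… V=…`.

span = t_max - t_min = 4.69 - 0.86 = 3.830
L(2,5) = 196, L_eff = 196/255 = 0.768627
t(2,5) = 4.69 - 3.830·0.768627 = 1.746
Σt over all 11·6 pixels = 1168826/6375 ≈ 183.3452549
V = pitch²·Σt = 1.1²·1168826/6375 = 221.848

t(2,5)=1.746 V=221.848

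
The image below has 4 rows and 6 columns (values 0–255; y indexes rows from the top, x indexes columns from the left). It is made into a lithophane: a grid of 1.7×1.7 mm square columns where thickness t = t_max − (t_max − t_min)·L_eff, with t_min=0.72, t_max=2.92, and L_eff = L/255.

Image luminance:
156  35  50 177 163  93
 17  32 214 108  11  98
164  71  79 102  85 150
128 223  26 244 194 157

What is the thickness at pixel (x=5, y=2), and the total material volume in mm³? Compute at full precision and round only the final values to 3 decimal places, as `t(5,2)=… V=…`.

span = t_max - t_min = 2.92 - 0.72 = 2.200
L(5,2) = 150, L_eff = 150/255 = 0.588235
t(5,2) = 2.92 - 2.200·0.588235 = 1.626
Σt over all 4·6 pixels = 11761/255 ≈ 46.1215686
V = pitch²·Σt = 1.7²·11761/255 = 133.291

t(5,2)=1.626 V=133.291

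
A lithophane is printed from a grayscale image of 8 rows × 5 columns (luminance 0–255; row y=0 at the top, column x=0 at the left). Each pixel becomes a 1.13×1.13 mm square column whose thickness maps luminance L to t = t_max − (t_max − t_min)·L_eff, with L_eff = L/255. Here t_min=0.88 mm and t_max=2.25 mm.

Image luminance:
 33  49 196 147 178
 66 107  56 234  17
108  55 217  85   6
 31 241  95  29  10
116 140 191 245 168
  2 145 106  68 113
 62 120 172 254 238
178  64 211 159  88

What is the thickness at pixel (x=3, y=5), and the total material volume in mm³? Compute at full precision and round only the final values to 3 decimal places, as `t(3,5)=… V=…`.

t(3,5)=1.885 V=81.992

span = t_max - t_min = 2.25 - 0.88 = 1.370
L(3,5) = 68, L_eff = 68/255 = 0.266667
t(3,5) = 2.25 - 1.370·0.266667 = 1.885
Σt over all 8·5 pixels = 5458/85 ≈ 64.2117647
V = pitch²·Σt = 1.13²·5458/85 = 81.992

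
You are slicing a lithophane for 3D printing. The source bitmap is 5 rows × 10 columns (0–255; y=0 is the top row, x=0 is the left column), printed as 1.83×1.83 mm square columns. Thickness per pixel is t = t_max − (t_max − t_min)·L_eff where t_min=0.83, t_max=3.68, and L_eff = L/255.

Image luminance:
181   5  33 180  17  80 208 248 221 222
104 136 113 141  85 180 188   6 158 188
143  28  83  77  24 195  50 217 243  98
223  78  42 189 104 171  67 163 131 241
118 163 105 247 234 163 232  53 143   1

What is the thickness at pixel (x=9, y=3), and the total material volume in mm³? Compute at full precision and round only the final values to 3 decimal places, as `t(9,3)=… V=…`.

t(9,3)=0.986 V=364.676

span = t_max - t_min = 3.68 - 0.83 = 2.850
L(9,3) = 241, L_eff = 241/255 = 0.945098
t(9,3) = 3.68 - 2.850·0.945098 = 0.986
Σt over all 5·10 pixels = 9256/85 ≈ 108.8941176
V = pitch²·Σt = 1.83²·9256/85 = 364.676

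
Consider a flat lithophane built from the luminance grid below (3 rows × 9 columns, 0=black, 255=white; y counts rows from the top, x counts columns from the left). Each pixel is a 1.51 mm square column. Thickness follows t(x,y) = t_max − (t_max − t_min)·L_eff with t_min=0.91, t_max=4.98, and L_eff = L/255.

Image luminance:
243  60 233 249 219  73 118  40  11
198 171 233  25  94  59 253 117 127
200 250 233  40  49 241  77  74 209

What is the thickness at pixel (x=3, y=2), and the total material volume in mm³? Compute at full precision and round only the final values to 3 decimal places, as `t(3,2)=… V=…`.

span = t_max - t_min = 4.98 - 0.91 = 4.070
L(3,2) = 40, L_eff = 40/255 = 0.156863
t(3,2) = 4.98 - 4.070·0.156863 = 4.342
Σt over all 3·9 pixels = 921529/12750 ≈ 72.2767843
V = pitch²·Σt = 1.51²·921529/12750 = 164.798

t(3,2)=4.342 V=164.798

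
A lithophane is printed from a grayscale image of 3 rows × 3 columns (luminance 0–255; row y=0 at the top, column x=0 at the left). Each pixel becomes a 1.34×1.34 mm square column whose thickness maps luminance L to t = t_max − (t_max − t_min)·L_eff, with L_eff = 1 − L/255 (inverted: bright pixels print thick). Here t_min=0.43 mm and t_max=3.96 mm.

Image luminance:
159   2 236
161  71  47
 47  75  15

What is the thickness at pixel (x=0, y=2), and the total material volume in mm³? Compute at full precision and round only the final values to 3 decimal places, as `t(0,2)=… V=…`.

span = t_max - t_min = 3.96 - 0.43 = 3.530
L(0,2) = 47, L_eff = 1 - 47/255 = 0.815686 (inverted)
t(0,2) = 3.96 - 3.530·0.815686 = 1.081
Σt over all 3·3 pixels = 64279/4250 ≈ 15.1244706
V = pitch²·Σt = 1.34²·64279/4250 = 27.157

t(0,2)=1.081 V=27.157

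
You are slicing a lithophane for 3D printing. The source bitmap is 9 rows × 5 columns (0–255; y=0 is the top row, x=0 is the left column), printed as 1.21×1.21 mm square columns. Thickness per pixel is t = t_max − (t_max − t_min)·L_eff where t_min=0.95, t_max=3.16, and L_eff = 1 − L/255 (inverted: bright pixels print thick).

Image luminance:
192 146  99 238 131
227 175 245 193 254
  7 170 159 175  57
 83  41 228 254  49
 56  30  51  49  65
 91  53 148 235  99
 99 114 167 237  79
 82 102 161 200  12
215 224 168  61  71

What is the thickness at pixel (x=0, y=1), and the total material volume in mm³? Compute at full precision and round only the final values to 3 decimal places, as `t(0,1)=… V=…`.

t(0,1)=2.917 V=138.622

span = t_max - t_min = 3.16 - 0.95 = 2.210
L(0,1) = 227, L_eff = 1 - 227/255 = 0.109804 (inverted)
t(0,1) = 3.16 - 2.210·0.109804 = 2.917
Σt over all 9·5 pixels = 142021/1500 ≈ 94.6806667
V = pitch²·Σt = 1.21²·142021/1500 = 138.622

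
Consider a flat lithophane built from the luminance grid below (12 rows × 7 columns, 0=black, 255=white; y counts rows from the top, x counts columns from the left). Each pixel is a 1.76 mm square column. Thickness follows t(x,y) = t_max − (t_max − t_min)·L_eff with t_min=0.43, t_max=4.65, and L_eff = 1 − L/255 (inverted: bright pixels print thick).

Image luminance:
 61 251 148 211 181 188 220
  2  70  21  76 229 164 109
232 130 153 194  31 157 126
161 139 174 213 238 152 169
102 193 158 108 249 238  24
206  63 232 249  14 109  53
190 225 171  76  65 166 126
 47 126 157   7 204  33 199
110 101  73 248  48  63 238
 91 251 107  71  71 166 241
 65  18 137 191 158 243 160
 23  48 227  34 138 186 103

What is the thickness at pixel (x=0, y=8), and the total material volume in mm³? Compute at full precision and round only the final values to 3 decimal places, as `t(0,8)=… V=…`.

span = t_max - t_min = 4.65 - 0.43 = 4.220
L(0,8) = 110, L_eff = 1 - 110/255 = 0.568627 (inverted)
t(0,8) = 4.65 - 4.220·0.568627 = 2.250
Σt over all 12·7 pixels = 290813/1275 ≈ 228.0886275
V = pitch²·Σt = 1.76²·290813/1275 = 706.527

t(0,8)=2.250 V=706.527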